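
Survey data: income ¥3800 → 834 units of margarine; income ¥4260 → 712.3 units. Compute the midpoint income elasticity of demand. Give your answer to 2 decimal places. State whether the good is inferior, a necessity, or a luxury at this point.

-1.38 (inferior good)

ΔQ = 712.3 − 834 = -121.7; midpoint Q̄ = (834 + 712.3)/2 = 773.15.
ΔI = 4260 − 3800 = 460; midpoint Ī = (3800 + 4260)/2 = 4030.
η = (ΔQ/Q̄) ÷ (ΔI/Ī) = (-121.7/773.15) ÷ (460/4030) = -1.38.
η < 0 ⇒ inferior good.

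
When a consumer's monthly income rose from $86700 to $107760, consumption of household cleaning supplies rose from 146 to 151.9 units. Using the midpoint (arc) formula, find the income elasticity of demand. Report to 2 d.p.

0.18

ΔQ = 151.9 − 146 = 5.9; midpoint Q̄ = (146 + 151.9)/2 = 148.95.
ΔI = 107760 − 86700 = 21060; midpoint Ī = (86700 + 107760)/2 = 97230.
η = (ΔQ/Q̄) ÷ (ΔI/Ī) = (5.9/148.95) ÷ (21060/97230) = 0.18.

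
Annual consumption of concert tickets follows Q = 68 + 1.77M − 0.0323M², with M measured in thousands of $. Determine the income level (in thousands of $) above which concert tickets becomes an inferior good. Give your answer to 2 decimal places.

dQ/dM = 1.77 − 0.0646M.
The good is inferior where dQ/dM < 0. Setting dQ/dM = 0 gives M = 1.77 / 0.0646 = 27.40.

27.40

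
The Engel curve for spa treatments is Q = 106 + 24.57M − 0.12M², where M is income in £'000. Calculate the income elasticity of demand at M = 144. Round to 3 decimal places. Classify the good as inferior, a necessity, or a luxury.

-1.245 (inferior good)

At M = 144: Q = 1155.7600.
dQ/dM = 24.57 − 0.24M = -9.99000.
η = (dQ/dM)·(M/Q) = -9.99000 × (144/1155.7600) = -1.245.
η < 0 ⇒ inferior good.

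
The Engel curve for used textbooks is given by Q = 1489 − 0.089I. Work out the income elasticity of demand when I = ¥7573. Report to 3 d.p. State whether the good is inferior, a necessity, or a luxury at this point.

At I = 7573: Q = 815.003.
dQ/dI = −0.089.
η = (dQ/dI)·(I/Q) = -0.089 × (7573/815.003) = -0.827.
Since η < 0, the good is an inferior good.

-0.827 (inferior good)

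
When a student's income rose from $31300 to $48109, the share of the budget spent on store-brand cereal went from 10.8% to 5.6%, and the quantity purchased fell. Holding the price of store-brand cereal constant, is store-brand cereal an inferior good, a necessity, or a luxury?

Quantity demanded falls as income rises, so η < 0.

inferior good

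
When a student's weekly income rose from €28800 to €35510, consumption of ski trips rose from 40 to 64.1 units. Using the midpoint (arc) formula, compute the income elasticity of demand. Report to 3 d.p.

2.219

ΔQ = 64.1 − 40 = 24.1; midpoint Q̄ = (40 + 64.1)/2 = 52.05.
ΔI = 35510 − 28800 = 6710; midpoint Ī = (28800 + 35510)/2 = 32155.
η = (ΔQ/Q̄) ÷ (ΔI/Ī) = (24.1/52.05) ÷ (6710/32155) = 2.219.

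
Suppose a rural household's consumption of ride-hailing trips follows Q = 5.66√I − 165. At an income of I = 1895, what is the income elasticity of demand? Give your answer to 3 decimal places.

1.514

At I = 1895: Q = 81.389.
dQ/dI = 5.66/(2√I) = 0.0650102 at this income.
η = (dQ/dI)·(I/Q) = 0.0650102 × (1895/81.389) = 1.514.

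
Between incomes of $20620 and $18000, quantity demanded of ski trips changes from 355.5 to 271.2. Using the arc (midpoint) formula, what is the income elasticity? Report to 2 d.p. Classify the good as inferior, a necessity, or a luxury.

ΔQ = 271.2 − 355.5 = -84.3; midpoint Q̄ = (355.5 + 271.2)/2 = 313.35.
ΔI = 18000 − 20620 = -2620; midpoint Ī = (20620 + 18000)/2 = 19310.
η = (ΔQ/Q̄) ÷ (ΔI/Ī) = (-84.3/313.35) ÷ (-2620/19310) = 1.98.
η > 1 ⇒ luxury.

1.98 (luxury)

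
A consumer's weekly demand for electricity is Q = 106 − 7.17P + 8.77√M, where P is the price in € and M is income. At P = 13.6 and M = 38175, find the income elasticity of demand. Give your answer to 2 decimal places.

At P = 13.6, M = 38175: Q = 1722.008.
Holding P constant, ∂Q/∂M = 8.77/(2√M) = 0.022443.
η_M = (∂Q/∂M)·(M/Q) = 0.022443 × (38175/1722.008) = 0.50.

0.50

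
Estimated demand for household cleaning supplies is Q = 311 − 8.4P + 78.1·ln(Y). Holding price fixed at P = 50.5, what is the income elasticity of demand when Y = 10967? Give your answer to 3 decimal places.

0.127

At P = 50.5, Y = 10967: Q = 613.337.
Holding P constant, ∂Q/∂Y = 78.1/Y = 0.00712136.
η_Y = (∂Q/∂Y)·(Y/Q) = 0.00712136 × (10967/613.337) = 0.127.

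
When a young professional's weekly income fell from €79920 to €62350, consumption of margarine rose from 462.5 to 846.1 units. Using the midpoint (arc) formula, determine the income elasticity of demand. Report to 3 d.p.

-2.374

ΔQ = 846.1 − 462.5 = 383.6; midpoint Q̄ = (462.5 + 846.1)/2 = 654.3.
ΔI = 62350 − 79920 = -17570; midpoint Ī = (79920 + 62350)/2 = 71135.
η = (ΔQ/Q̄) ÷ (ΔI/Ī) = (383.6/654.3) ÷ (-17570/71135) = -2.374.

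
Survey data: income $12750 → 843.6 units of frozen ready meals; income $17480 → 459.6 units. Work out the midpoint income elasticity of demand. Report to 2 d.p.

-1.88

ΔQ = 459.6 − 843.6 = -384; midpoint Q̄ = (843.6 + 459.6)/2 = 651.6.
ΔI = 17480 − 12750 = 4730; midpoint Ī = (12750 + 17480)/2 = 15115.
η = (ΔQ/Q̄) ÷ (ΔI/Ī) = (-384/651.6) ÷ (4730/15115) = -1.88.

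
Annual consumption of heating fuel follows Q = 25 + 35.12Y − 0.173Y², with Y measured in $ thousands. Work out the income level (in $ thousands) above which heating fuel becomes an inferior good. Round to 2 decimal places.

dQ/dY = 35.12 − 0.346Y.
The good is inferior where dQ/dY < 0. Setting dQ/dY = 0 gives Y = 35.12 / 0.346 = 101.50.

101.50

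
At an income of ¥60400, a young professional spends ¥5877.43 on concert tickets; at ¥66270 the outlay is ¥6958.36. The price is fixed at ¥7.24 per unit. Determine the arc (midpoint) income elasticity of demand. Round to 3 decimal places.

1.817

With a constant price, Q₁ = 5877.43/7.24 = 811.800 and Q₂ = 6958.36/7.24 = 961.099 (equivalently, work directly with expenditure since P cancels).
Midpoint %ΔQ = (6958.36 − 5877.43)/6417.90 = 0.16842; midpoint %ΔI = (66270 − 60400)/63335 = 0.09268.
η = 0.16842 / 0.09268 = 1.817.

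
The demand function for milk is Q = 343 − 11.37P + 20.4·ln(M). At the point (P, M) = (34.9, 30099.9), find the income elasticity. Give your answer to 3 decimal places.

At P = 34.9, M = 30099.9: Q = 156.557.
Holding P constant, ∂Q/∂M = 20.4/M = 0.000677743.
η_M = (∂Q/∂M)·(M/Q) = 0.000677743 × (30099.9/156.557) = 0.130.

0.130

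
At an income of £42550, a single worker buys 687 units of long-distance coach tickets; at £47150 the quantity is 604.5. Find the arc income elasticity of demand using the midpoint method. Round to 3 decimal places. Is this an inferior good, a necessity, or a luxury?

-1.246 (inferior good)

ΔQ = 604.5 − 687 = -82.5; midpoint Q̄ = (687 + 604.5)/2 = 645.75.
ΔI = 47150 − 42550 = 4600; midpoint Ī = (42550 + 47150)/2 = 44850.
η = (ΔQ/Q̄) ÷ (ΔI/Ī) = (-82.5/645.75) ÷ (4600/44850) = -1.246.
η < 0 ⇒ inferior good.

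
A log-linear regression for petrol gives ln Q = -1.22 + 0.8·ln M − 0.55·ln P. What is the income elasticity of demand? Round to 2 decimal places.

In a log-linear demand, the coefficient on ln M is the income elasticity.
So η = 0.80.

0.80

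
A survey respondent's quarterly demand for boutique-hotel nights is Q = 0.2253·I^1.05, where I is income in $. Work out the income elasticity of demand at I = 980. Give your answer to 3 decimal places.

1.050

For Q = A·I^β the income elasticity is constant and equal to β.
Here β = 1.05, so η = 1.050.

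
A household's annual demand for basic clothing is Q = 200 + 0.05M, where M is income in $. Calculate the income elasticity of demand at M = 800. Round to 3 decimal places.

0.167

At M = 800: Q = 240.000.
dQ/dM = 0.05.
η = (dQ/dM)·(M/Q) = 0.05 × (800/240.000) = 0.167.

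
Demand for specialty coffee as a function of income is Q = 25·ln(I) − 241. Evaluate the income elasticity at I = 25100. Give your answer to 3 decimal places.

At I = 25100: Q = 12.266.
dQ/dI = 25/I = 0.000996016 at this income.
η = (dQ/dI)·(I/Q) = 0.000996016 × (25100/12.266) = 2.038.

2.038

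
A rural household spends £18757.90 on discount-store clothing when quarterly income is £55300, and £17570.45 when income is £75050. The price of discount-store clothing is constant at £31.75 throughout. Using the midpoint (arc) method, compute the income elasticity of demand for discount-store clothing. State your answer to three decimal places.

-0.216

With a constant price, Q₁ = 18757.90/31.75 = 590.800 and Q₂ = 17570.45/31.75 = 553.400 (equivalently, work directly with expenditure since P cancels).
Midpoint %ΔQ = (17570.45 − 18757.90)/18164.18 = -0.06537; midpoint %ΔI = (75050 − 55300)/65175 = 0.30303.
η = -0.06537 / 0.30303 = -0.216.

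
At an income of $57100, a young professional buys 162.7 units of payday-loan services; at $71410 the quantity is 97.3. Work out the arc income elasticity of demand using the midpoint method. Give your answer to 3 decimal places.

ΔQ = 97.3 − 162.7 = -65.4; midpoint Q̄ = (162.7 + 97.3)/2 = 130.
ΔI = 71410 − 57100 = 14310; midpoint Ī = (57100 + 71410)/2 = 64255.
η = (ΔQ/Q̄) ÷ (ΔI/Ī) = (-65.4/130) ÷ (14310/64255) = -2.259.

-2.259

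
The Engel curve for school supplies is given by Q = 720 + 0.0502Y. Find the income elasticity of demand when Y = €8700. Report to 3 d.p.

0.378

At Y = 8700: Q = 1156.740.
dQ/dY = 0.0502.
η = (dQ/dY)·(Y/Q) = 0.0502 × (8700/1156.740) = 0.378.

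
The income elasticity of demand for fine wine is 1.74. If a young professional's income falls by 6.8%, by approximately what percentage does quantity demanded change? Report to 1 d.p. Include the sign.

%ΔQ ≈ η × %ΔI = 1.74 × (-6.8%) = -11.8%.

-11.8%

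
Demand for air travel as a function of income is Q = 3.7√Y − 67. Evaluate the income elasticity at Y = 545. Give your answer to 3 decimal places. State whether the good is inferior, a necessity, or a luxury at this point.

At Y = 545: Q = 19.377.
dQ/dY = 3.7/(2√Y) = 0.0792453 at this income.
η = (dQ/dY)·(Y/Q) = 0.0792453 × (545/19.377) = 2.229.
Since η > 1, the good is a luxury.

2.229 (luxury)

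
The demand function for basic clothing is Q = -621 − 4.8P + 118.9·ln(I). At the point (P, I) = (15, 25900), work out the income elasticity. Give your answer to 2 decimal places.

0.23

At P = 15, I = 25900: Q = 515.262.
Holding P constant, ∂Q/∂I = 118.9/I = 0.00459073.
η_I = (∂Q/∂I)·(I/Q) = 0.00459073 × (25900/515.262) = 0.23.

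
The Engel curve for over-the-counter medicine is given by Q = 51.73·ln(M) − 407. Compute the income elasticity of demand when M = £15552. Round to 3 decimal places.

0.560

At M = 15552: Q = 92.295.
dQ/dM = 51.73/M = 0.00332626 at this income.
η = (dQ/dM)·(M/Q) = 0.00332626 × (15552/92.295) = 0.560.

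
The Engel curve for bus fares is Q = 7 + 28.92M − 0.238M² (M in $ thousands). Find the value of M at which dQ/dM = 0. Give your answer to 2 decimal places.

60.76

dQ/dM = 28.92 − 0.476M.
The good is inferior where dQ/dM < 0. Setting dQ/dM = 0 gives M = 28.92 / 0.476 = 60.76.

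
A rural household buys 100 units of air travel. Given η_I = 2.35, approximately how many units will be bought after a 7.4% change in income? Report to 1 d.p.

%ΔQ ≈ η × %ΔI = 2.35 × 7.4% = 17.39%.
New Q ≈ 100 × (1 + 0.1739) = 117.4.

117.4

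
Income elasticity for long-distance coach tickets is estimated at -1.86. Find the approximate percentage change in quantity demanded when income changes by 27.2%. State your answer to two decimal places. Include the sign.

%ΔQ ≈ η × %ΔI = -1.86 × 27.2% = -50.59%.

-50.59%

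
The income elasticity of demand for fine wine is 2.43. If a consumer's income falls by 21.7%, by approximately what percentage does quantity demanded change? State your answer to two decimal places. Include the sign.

%ΔQ ≈ η × %ΔI = 2.43 × (-21.7%) = -52.73%.

-52.73%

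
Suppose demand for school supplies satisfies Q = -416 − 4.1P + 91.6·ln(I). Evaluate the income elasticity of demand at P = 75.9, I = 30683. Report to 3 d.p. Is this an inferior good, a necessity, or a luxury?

0.418 (necessity)

At P = 75.9, I = 30683: Q = 219.172.
Holding P constant, ∂Q/∂I = 91.6/I = 0.00298537.
η_I = (∂Q/∂I)·(I/Q) = 0.00298537 × (30683/219.172) = 0.418.
Since 0 < η < 1, this is a necessity.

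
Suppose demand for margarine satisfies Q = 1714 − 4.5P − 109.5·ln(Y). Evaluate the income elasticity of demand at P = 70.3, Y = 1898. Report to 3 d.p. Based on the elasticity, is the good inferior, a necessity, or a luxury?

At P = 70.3, Y = 1898: Q = 571.083.
Holding P constant, ∂Q/∂Y = -109.5/Y = -0.0576923.
η_Y = (∂Q/∂Y)·(Y/Q) = -0.0576923 × (1898/571.083) = -0.192.
Since η < 0, this is an inferior good.

-0.192 (inferior good)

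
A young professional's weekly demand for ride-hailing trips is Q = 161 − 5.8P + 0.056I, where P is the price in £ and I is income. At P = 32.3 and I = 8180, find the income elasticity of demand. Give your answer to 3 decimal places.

At P = 32.3, I = 8180: Q = 431.740.
Holding P constant, ∂Q/∂I = 0.056.
η_I = (∂Q/∂I)·(I/Q) = 0.056 × (8180/431.740) = 1.061.

1.061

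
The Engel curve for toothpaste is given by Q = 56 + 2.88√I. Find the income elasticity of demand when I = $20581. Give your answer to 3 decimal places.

At I = 20581: Q = 469.167.
dQ/dI = 2.88/(2√I) = 0.0100376 at this income.
η = (dQ/dI)·(I/Q) = 0.0100376 × (20581/469.167) = 0.440.

0.440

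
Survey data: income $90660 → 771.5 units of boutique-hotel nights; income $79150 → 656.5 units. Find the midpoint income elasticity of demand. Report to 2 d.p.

1.19

ΔQ = 656.5 − 771.5 = -115; midpoint Q̄ = (771.5 + 656.5)/2 = 714.
ΔI = 79150 − 90660 = -11510; midpoint Ī = (90660 + 79150)/2 = 84905.
η = (ΔQ/Q̄) ÷ (ΔI/Ī) = (-115/714) ÷ (-11510/84905) = 1.19.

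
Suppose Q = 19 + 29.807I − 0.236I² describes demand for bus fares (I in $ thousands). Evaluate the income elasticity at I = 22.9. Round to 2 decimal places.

0.75

At I = 22.9: Q = 577.8195.
dQ/dI = 29.807 − 0.472I = 18.99820.
η = (dQ/dI)·(I/Q) = 18.99820 × (22.9/577.8195) = 0.75.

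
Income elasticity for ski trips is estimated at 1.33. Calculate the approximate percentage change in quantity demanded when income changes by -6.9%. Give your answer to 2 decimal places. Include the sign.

-9.18%

%ΔQ ≈ η × %ΔI = 1.33 × (-6.9%) = -9.18%.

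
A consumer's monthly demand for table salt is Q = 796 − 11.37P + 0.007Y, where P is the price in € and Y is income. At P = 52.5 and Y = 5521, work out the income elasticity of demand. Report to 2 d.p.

0.16

At P = 52.5, Y = 5521: Q = 237.722.
Holding P constant, ∂Q/∂Y = 0.007.
η_Y = (∂Q/∂Y)·(Y/Q) = 0.007 × (5521/237.722) = 0.16.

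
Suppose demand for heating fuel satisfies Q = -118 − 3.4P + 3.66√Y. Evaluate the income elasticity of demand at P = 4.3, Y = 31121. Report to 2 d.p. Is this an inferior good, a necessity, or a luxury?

At P = 4.3, Y = 31121: Q = 513.046.
Holding P constant, ∂Q/∂Y = 3.66/(2√Y) = 0.0103735.
η_Y = (∂Q/∂Y)·(Y/Q) = 0.0103735 × (31121/513.046) = 0.63.
Since 0 < η < 1, this is a necessity.

0.63 (necessity)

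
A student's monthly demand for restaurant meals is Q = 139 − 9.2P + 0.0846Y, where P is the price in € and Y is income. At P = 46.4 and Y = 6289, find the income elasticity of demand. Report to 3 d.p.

2.179

At P = 46.4, Y = 6289: Q = 244.169.
Holding P constant, ∂Q/∂Y = 0.0846.
η_Y = (∂Q/∂Y)·(Y/Q) = 0.0846 × (6289/244.169) = 2.179.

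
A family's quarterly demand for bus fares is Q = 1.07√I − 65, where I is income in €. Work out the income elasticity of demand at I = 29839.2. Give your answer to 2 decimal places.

0.77

At I = 29839.2: Q = 119.832.
dQ/dI = 1.07/(2√I) = 0.00309714 at this income.
η = (dQ/dI)·(I/Q) = 0.00309714 × (29839.2/119.832) = 0.77.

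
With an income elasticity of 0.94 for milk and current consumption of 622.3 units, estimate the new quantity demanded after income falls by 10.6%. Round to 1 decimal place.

%ΔQ ≈ η × %ΔI = 0.94 × (-10.6%) = -9.964%.
New Q ≈ 622.3 × (1 − 0.09964) = 560.3.

560.3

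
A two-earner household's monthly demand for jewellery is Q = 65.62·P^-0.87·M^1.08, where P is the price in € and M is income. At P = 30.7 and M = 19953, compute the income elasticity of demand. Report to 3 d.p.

1.080

For a multiplicative demand Q = A·P^α·M^β, the income elasticity is β everywhere.
Here β = 1.08, so η = 1.080.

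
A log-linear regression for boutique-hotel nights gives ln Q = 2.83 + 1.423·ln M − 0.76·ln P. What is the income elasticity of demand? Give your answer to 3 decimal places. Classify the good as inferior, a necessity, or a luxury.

1.423 (luxury)

In a log-linear demand, the coefficient on ln M is the income elasticity.
So η = 1.423.
η > 1 ⇒ luxury.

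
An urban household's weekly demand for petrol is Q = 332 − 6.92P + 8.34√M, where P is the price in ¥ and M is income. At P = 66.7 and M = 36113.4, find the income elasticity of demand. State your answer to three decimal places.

0.545

At P = 66.7, M = 36113.4: Q = 1455.330.
Holding P constant, ∂Q/∂M = 8.34/(2√M) = 0.0219433.
η_M = (∂Q/∂M)·(M/Q) = 0.0219433 × (36113.4/1455.330) = 0.545.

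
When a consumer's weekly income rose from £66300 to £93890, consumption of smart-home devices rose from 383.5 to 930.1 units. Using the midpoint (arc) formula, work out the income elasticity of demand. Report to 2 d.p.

2.42

ΔQ = 930.1 − 383.5 = 546.6; midpoint Q̄ = (383.5 + 930.1)/2 = 656.8.
ΔI = 93890 − 66300 = 27590; midpoint Ī = (66300 + 93890)/2 = 80095.
η = (ΔQ/Q̄) ÷ (ΔI/Ī) = (546.6/656.8) ÷ (27590/80095) = 2.42.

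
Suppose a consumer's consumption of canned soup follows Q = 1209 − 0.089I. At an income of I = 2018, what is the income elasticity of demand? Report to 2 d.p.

At I = 2018: Q = 1029.398.
dQ/dI = −0.089.
η = (dQ/dI)·(I/Q) = -0.089 × (2018/1029.398) = -0.17.

-0.17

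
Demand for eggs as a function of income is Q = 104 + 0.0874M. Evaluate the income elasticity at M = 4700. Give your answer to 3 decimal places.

At M = 4700: Q = 514.780.
dQ/dM = 0.0874.
η = (dQ/dM)·(M/Q) = 0.0874 × (4700/514.780) = 0.798.

0.798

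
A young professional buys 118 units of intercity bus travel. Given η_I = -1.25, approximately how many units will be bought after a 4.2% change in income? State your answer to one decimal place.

%ΔQ ≈ η × %ΔI = -1.25 × 4.2% = -5.25%.
New Q ≈ 118 × (1 − 0.0525) = 111.8.

111.8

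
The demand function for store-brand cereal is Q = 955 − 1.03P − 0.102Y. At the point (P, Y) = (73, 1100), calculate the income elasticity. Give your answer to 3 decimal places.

At P = 73, Y = 1100: Q = 767.610.
Holding P constant, ∂Q/∂Y = −0.102.
η_Y = (∂Q/∂Y)·(Y/Q) = -0.102 × (1100/767.610) = -0.146.

-0.146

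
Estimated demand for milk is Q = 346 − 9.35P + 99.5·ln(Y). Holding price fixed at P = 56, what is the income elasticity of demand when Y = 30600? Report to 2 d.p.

0.12

At P = 56, Y = 30600: Q = 850.111.
Holding P constant, ∂Q/∂Y = 99.5/Y = 0.00325163.
η_Y = (∂Q/∂Y)·(Y/Q) = 0.00325163 × (30600/850.111) = 0.12.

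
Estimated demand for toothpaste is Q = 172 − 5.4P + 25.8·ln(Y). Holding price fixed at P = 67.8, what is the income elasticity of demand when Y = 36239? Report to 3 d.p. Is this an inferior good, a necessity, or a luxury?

0.336 (necessity)

At P = 67.8, Y = 36239: Q = 76.726.
Holding P constant, ∂Q/∂Y = 25.8/Y = 0.00071194.
η_Y = (∂Q/∂Y)·(Y/Q) = 0.00071194 × (36239/76.726) = 0.336.
Since 0 < η < 1, this is a necessity.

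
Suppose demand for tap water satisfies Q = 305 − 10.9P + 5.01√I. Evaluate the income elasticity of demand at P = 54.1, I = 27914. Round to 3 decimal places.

0.758

At P = 54.1, I = 27914: Q = 552.355.
Holding P constant, ∂Q/∂I = 5.01/(2√I) = 0.0149933.
η_I = (∂Q/∂I)·(I/Q) = 0.0149933 × (27914/552.355) = 0.758.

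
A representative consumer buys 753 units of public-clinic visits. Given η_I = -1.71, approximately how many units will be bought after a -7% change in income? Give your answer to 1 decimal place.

843.1

%ΔQ ≈ η × %ΔI = -1.71 × (-7%) = 11.97%.
New Q ≈ 753 × (1 + 0.1197) = 843.1.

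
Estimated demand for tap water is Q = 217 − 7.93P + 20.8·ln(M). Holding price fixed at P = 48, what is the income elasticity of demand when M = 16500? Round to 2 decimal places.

0.54

At P = 48, M = 16500: Q = 38.351.
Holding P constant, ∂Q/∂M = 20.8/M = 0.00126061.
η_M = (∂Q/∂M)·(M/Q) = 0.00126061 × (16500/38.351) = 0.54.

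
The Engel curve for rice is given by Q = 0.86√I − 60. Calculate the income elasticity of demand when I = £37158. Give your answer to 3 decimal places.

0.784

At I = 37158: Q = 105.777.
dQ/dI = 0.86/(2√I) = 0.00223071 at this income.
η = (dQ/dI)·(I/Q) = 0.00223071 × (37158/105.777) = 0.784.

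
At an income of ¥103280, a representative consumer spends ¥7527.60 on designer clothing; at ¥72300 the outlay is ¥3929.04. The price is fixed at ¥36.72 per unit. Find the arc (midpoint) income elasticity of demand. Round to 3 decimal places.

1.780

With a constant price, Q₁ = 7527.60/36.72 = 205.000 and Q₂ = 3929.04/36.72 = 107.000 (equivalently, work directly with expenditure since P cancels).
Midpoint %ΔQ = (3929.04 − 7527.60)/5728.32 = -0.62821; midpoint %ΔI = (72300 − 103280)/87790 = -0.35289.
η = -0.62821 / -0.35289 = 1.780.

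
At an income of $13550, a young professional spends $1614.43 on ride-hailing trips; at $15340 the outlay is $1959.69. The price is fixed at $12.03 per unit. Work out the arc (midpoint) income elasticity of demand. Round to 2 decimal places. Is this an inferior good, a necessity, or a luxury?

With a constant price, Q₁ = 1614.43/12.03 = 134.200 and Q₂ = 1959.69/12.03 = 162.900 (equivalently, work directly with expenditure since P cancels).
Midpoint %ΔQ = (1959.69 − 1614.43)/1787.06 = 0.19320; midpoint %ΔI = (15340 − 13550)/14445 = 0.12392.
η = 0.19320 / 0.12392 = 1.56.
η > 1 ⇒ luxury.

1.56 (luxury)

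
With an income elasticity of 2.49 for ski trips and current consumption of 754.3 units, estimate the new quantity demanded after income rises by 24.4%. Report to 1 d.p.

%ΔQ ≈ η × %ΔI = 2.49 × 24.4% = 60.756%.
New Q ≈ 754.3 × (1 + 0.60756) = 1212.6.

1212.6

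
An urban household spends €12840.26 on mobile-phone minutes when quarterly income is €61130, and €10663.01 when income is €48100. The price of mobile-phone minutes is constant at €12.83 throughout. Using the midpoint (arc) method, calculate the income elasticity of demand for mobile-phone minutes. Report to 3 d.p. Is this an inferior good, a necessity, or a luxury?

0.777 (necessity)

With a constant price, Q₁ = 12840.26/12.83 = 1000.800 and Q₂ = 10663.01/12.83 = 831.100 (equivalently, work directly with expenditure since P cancels).
Midpoint %ΔQ = (10663.01 − 12840.26)/11751.64 = -0.18527; midpoint %ΔI = (48100 − 61130)/54615 = -0.23858.
η = -0.18527 / -0.23858 = 0.777.
0 < η < 1 ⇒ necessity.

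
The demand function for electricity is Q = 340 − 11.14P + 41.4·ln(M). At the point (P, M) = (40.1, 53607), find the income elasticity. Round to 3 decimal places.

0.120

At P = 40.1, M = 53607: Q = 344.109.
Holding P constant, ∂Q/∂M = 41.4/M = 0.000772287.
η_M = (∂Q/∂M)·(M/Q) = 0.000772287 × (53607/344.109) = 0.120.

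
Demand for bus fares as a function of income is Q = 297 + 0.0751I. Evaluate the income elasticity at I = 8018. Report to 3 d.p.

0.670

At I = 8018: Q = 899.152.
dQ/dI = 0.0751.
η = (dQ/dI)·(I/Q) = 0.0751 × (8018/899.152) = 0.670.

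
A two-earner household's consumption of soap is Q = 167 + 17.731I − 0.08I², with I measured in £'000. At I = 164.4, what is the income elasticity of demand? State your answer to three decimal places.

-1.532

At I = 164.4: Q = 919.7876.
dQ/dI = 17.731 − 0.16I = -8.57300.
η = (dQ/dI)·(I/Q) = -8.57300 × (164.4/919.7876) = -1.532.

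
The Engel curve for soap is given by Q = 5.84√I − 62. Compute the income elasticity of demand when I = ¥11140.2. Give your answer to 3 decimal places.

At I = 11140.2: Q = 554.395.
dQ/dI = 5.84/(2√I) = 0.0276654 at this income.
η = (dQ/dI)·(I/Q) = 0.0276654 × (11140.2/554.395) = 0.556.

0.556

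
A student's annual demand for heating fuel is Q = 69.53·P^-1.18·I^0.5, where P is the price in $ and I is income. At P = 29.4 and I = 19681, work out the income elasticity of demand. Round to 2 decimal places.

For a multiplicative demand Q = A·P^α·I^β, the income elasticity is β everywhere.
Here β = 0.5, so η = 0.50.

0.50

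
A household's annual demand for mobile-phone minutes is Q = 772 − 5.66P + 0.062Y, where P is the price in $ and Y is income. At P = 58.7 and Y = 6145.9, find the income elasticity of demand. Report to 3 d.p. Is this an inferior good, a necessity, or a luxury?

0.464 (necessity)

At P = 58.7, Y = 6145.9: Q = 820.804.
Holding P constant, ∂Q/∂Y = 0.062.
η_Y = (∂Q/∂Y)·(Y/Q) = 0.062 × (6145.9/820.804) = 0.464.
Since 0 < η < 1, this is a necessity.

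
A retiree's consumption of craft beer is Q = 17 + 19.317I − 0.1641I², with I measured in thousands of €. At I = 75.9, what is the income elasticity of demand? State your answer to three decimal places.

At I = 75.9: Q = 537.8114.
dQ/dI = 19.317 − 0.3282I = -5.59338.
η = (dQ/dI)·(I/Q) = -5.59338 × (75.9/537.8114) = -0.789.

-0.789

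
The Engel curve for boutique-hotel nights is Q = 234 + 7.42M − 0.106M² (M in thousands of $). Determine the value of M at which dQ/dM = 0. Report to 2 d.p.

35.00

dQ/dM = 7.42 − 0.212M.
The good is inferior where dQ/dM < 0. Setting dQ/dM = 0 gives M = 7.42 / 0.212 = 35.00.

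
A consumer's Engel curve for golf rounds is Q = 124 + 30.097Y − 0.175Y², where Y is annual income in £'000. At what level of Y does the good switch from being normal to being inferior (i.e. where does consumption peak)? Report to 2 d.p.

85.99

dQ/dY = 30.097 − 0.35Y.
The good is inferior where dQ/dY < 0. Setting dQ/dY = 0 gives Y = 30.097 / 0.35 = 85.99.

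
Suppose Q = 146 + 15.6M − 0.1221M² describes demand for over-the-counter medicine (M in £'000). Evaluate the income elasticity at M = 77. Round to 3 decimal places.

-0.396

At M = 77: Q = 623.2691.
dQ/dM = 15.6 − 0.2442M = -3.20340.
η = (dQ/dM)·(M/Q) = -3.20340 × (77/623.2691) = -0.396.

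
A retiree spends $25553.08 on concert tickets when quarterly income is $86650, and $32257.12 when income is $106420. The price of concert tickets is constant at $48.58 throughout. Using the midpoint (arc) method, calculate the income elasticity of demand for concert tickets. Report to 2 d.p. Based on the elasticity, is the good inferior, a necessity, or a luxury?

With a constant price, Q₁ = 25553.08/48.58 = 526.000 and Q₂ = 32257.12/48.58 = 664.000 (equivalently, work directly with expenditure since P cancels).
Midpoint %ΔQ = (32257.12 − 25553.08)/28905.10 = 0.23193; midpoint %ΔI = (106420 − 86650)/96535 = 0.20480.
η = 0.23193 / 0.20480 = 1.13.
η > 1 ⇒ luxury.

1.13 (luxury)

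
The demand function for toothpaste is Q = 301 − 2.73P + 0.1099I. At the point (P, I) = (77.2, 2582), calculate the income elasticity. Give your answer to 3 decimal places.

At P = 77.2, I = 2582: Q = 374.006.
Holding P constant, ∂Q/∂I = 0.1099.
η_I = (∂Q/∂I)·(I/Q) = 0.1099 × (2582/374.006) = 0.759.

0.759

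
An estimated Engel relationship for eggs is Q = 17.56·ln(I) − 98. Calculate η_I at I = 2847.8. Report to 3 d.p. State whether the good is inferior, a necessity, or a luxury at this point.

0.421 (necessity)

At I = 2847.8: Q = 41.678.
dQ/dI = 17.56/I = 0.00616616 at this income.
η = (dQ/dI)·(I/Q) = 0.00616616 × (2847.8/41.678) = 0.421.
Since 0 < η < 1, the good is a necessity.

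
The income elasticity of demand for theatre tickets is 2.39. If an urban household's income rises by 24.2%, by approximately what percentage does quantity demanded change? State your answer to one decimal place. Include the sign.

%ΔQ ≈ η × %ΔI = 2.39 × 24.2% = 57.8%.

57.8%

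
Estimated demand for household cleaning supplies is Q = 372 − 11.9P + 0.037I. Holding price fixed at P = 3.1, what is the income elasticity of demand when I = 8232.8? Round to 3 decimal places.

0.476

At P = 3.1, I = 8232.8: Q = 639.724.
Holding P constant, ∂Q/∂I = 0.037.
η_I = (∂Q/∂I)·(I/Q) = 0.037 × (8232.8/639.724) = 0.476.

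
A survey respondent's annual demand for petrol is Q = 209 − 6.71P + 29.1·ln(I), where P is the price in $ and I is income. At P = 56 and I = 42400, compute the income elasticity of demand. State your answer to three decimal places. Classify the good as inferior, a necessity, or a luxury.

0.203 (necessity)

At P = 56, I = 42400: Q = 143.298.
Holding P constant, ∂Q/∂I = 29.1/I = 0.000686321.
η_I = (∂Q/∂I)·(I/Q) = 0.000686321 × (42400/143.298) = 0.203.
Since 0 < η < 1, this is a necessity.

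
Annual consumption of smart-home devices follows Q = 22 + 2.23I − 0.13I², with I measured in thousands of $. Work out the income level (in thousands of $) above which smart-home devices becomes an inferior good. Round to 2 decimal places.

dQ/dI = 2.23 − 0.26I.
The good is inferior where dQ/dI < 0. Setting dQ/dI = 0 gives I = 2.23 / 0.26 = 8.58.

8.58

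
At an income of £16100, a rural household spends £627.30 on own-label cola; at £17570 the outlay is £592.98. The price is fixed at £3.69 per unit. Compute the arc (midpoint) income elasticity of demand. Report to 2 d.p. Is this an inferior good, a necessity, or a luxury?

-0.64 (inferior good)

With a constant price, Q₁ = 627.30/3.69 = 170.000 and Q₂ = 592.98/3.69 = 160.699 (equivalently, work directly with expenditure since P cancels).
Midpoint %ΔQ = (592.98 − 627.30)/610.14 = -0.05625; midpoint %ΔI = (17570 − 16100)/16835 = 0.08732.
η = -0.05625 / 0.08732 = -0.64.
η < 0 ⇒ inferior good.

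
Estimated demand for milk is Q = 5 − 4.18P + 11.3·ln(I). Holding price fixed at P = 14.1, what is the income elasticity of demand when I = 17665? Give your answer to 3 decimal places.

0.200

At P = 14.1, I = 17665: Q = 56.569.
Holding P constant, ∂Q/∂I = 11.3/I = 0.000639683.
η_I = (∂Q/∂I)·(I/Q) = 0.000639683 × (17665/56.569) = 0.200.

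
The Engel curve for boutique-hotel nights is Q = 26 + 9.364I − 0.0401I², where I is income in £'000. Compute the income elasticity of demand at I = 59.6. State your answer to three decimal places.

0.619

At I = 59.6: Q = 441.6528.
dQ/dI = 9.364 − 0.0802I = 4.58408.
η = (dQ/dI)·(I/Q) = 4.58408 × (59.6/441.6528) = 0.619.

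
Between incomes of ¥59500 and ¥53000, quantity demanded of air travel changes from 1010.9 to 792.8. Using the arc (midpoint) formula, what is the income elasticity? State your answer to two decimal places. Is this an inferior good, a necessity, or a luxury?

2.09 (luxury)

ΔQ = 792.8 − 1010.9 = -218.1; midpoint Q̄ = (1010.9 + 792.8)/2 = 901.85.
ΔI = 53000 − 59500 = -6500; midpoint Ī = (59500 + 53000)/2 = 56250.
η = (ΔQ/Q̄) ÷ (ΔI/Ī) = (-218.1/901.85) ÷ (-6500/56250) = 2.09.
η > 1 ⇒ luxury.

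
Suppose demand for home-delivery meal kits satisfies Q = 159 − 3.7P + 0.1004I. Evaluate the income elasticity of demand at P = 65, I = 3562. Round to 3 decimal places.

At P = 65, I = 3562: Q = 276.125.
Holding P constant, ∂Q/∂I = 0.1004.
η_I = (∂Q/∂I)·(I/Q) = 0.1004 × (3562/276.125) = 1.295.

1.295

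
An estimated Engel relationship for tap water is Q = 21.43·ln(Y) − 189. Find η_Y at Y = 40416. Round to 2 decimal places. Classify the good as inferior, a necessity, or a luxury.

At Y = 40416: Q = 38.308.
dQ/dY = 21.43/Y = 0.000530236 at this income.
η = (dQ/dY)·(Y/Q) = 0.000530236 × (40416/38.308) = 0.56.
Since 0 < η < 1, the good is a necessity.

0.56 (necessity)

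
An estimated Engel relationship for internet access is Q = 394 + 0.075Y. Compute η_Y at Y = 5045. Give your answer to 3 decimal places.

0.490

At Y = 5045: Q = 772.375.
dQ/dY = 0.075.
η = (dQ/dY)·(Y/Q) = 0.075 × (5045/772.375) = 0.490.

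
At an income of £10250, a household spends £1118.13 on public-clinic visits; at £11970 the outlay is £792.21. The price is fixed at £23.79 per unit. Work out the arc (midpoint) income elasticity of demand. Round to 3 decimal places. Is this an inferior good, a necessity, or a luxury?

-2.204 (inferior good)

With a constant price, Q₁ = 1118.13/23.79 = 47.000 and Q₂ = 792.21/23.79 = 33.300 (equivalently, work directly with expenditure since P cancels).
Midpoint %ΔQ = (792.21 − 1118.13)/955.17 = -0.34122; midpoint %ΔI = (11970 − 10250)/11110 = 0.15482.
η = -0.34122 / 0.15482 = -2.204.
η < 0 ⇒ inferior good.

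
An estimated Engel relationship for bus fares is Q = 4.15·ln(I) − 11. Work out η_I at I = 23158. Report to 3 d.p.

At I = 23158: Q = 30.708.
dQ/dI = 4.15/I = 0.000179204 at this income.
η = (dQ/dI)·(I/Q) = 0.000179204 × (23158/30.708) = 0.135.

0.135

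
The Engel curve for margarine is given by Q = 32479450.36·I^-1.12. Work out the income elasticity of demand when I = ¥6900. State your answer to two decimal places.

For Q = A·I^β the income elasticity is constant and equal to β.
Here β = -1.12, so η = -1.12.

-1.12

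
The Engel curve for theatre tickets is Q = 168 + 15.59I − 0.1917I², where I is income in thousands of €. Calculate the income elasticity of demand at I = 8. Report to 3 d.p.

At I = 8: Q = 280.4512.
dQ/dI = 15.59 − 0.3834I = 12.52280.
η = (dQ/dI)·(I/Q) = 12.52280 × (8/280.4512) = 0.357.

0.357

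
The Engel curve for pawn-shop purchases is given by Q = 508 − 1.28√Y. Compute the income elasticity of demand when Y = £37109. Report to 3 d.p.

-0.472

At Y = 37109: Q = 261.425.
dQ/dY = -1.28/(2√Y) = -0.00332231 at this income.
η = (dQ/dY)·(Y/Q) = -0.00332231 × (37109/261.425) = -0.472.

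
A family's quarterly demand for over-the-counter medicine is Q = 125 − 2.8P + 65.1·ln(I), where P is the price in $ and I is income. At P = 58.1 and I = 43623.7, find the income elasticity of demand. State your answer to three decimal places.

0.099

At P = 58.1, I = 43623.7: Q = 657.806.
Holding P constant, ∂Q/∂I = 65.1/I = 0.00149231.
η_I = (∂Q/∂I)·(I/Q) = 0.00149231 × (43623.7/657.806) = 0.099.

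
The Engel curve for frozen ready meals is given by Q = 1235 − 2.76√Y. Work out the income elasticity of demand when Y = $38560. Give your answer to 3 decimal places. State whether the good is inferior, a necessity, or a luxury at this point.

At Y = 38560: Q = 693.027.
dQ/dY = -2.76/(2√Y) = -0.00702766 at this income.
η = (dQ/dY)·(Y/Q) = -0.00702766 × (38560/693.027) = -0.391.
Since η < 0, the good is an inferior good.

-0.391 (inferior good)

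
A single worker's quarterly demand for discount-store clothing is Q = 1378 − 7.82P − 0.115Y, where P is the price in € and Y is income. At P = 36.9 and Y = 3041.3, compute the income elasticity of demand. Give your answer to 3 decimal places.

-0.473

At P = 36.9, Y = 3041.3: Q = 739.693.
Holding P constant, ∂Q/∂Y = −0.115.
η_Y = (∂Q/∂Y)·(Y/Q) = -0.115 × (3041.3/739.693) = -0.473.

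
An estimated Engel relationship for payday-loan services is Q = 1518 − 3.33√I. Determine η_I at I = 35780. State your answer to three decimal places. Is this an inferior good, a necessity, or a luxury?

At I = 35780: Q = 888.110.
dQ/dI = -3.33/(2√I) = -0.00880226 at this income.
η = (dQ/dI)·(I/Q) = -0.00880226 × (35780/888.110) = -0.355.
Since η < 0, the good is an inferior good.

-0.355 (inferior good)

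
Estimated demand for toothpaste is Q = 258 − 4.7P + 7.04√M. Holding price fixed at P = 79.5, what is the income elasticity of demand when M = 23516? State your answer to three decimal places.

At P = 79.5, M = 23516: Q = 963.929.
Holding P constant, ∂Q/∂M = 7.04/(2√M) = 0.0229541.
η_M = (∂Q/∂M)·(M/Q) = 0.0229541 × (23516/963.929) = 0.560.

0.560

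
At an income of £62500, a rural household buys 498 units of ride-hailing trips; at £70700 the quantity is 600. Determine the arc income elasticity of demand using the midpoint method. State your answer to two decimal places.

ΔQ = 600 − 498 = 102; midpoint Q̄ = (498 + 600)/2 = 549.
ΔI = 70700 − 62500 = 8200; midpoint Ī = (62500 + 70700)/2 = 66600.
η = (ΔQ/Q̄) ÷ (ΔI/Ī) = (102/549) ÷ (8200/66600) = 1.51.

1.51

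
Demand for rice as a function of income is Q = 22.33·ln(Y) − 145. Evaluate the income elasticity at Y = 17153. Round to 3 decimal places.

0.307

At Y = 17153: Q = 72.716.
dQ/dY = 22.33/Y = 0.00130181 at this income.
η = (dQ/dY)·(Y/Q) = 0.00130181 × (17153/72.716) = 0.307.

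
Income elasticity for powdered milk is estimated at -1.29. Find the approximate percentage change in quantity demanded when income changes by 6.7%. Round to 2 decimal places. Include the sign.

%ΔQ ≈ η × %ΔI = -1.29 × 6.7% = -8.64%.

-8.64%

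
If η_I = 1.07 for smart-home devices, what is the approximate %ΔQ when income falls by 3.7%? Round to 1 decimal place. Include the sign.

-4.0%

%ΔQ ≈ η × %ΔI = 1.07 × (-3.7%) = -4.0%.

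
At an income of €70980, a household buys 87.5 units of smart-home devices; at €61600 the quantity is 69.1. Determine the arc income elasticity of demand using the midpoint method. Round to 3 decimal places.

ΔQ = 69.1 − 87.5 = -18.4; midpoint Q̄ = (87.5 + 69.1)/2 = 78.3.
ΔI = 61600 − 70980 = -9380; midpoint Ī = (70980 + 61600)/2 = 66290.
η = (ΔQ/Q̄) ÷ (ΔI/Ī) = (-18.4/78.3) ÷ (-9380/66290) = 1.661.

1.661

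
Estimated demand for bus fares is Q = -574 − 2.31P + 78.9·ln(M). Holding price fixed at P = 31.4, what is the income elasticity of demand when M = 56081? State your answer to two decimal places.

0.36

At P = 31.4, M = 56081: Q = 216.202.
Holding P constant, ∂Q/∂M = 78.9/M = 0.00140689.
η_M = (∂Q/∂M)·(M/Q) = 0.00140689 × (56081/216.202) = 0.36.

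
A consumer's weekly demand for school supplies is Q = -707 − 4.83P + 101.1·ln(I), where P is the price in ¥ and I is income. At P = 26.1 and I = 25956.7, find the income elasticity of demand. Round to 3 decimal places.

0.520

At P = 26.1, I = 25956.7: Q = 194.536.
Holding P constant, ∂Q/∂I = 101.1/I = 0.00389495.
η_I = (∂Q/∂I)·(I/Q) = 0.00389495 × (25956.7/194.536) = 0.520.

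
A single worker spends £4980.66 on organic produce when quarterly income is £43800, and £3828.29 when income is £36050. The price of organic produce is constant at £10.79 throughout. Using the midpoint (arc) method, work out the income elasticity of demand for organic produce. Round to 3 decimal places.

1.348

With a constant price, Q₁ = 4980.66/10.79 = 461.600 and Q₂ = 3828.29/10.79 = 354.800 (equivalently, work directly with expenditure since P cancels).
Midpoint %ΔQ = (3828.29 − 4980.66)/4404.48 = -0.26164; midpoint %ΔI = (36050 − 43800)/39925 = -0.19411.
η = -0.26164 / -0.19411 = 1.348.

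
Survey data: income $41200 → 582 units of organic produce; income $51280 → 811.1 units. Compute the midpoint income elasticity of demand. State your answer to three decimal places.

ΔQ = 811.1 − 582 = 229.1; midpoint Q̄ = (582 + 811.1)/2 = 696.55.
ΔI = 51280 − 41200 = 10080; midpoint Ī = (41200 + 51280)/2 = 46240.
η = (ΔQ/Q̄) ÷ (ΔI/Ī) = (229.1/696.55) ÷ (10080/46240) = 1.509.

1.509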